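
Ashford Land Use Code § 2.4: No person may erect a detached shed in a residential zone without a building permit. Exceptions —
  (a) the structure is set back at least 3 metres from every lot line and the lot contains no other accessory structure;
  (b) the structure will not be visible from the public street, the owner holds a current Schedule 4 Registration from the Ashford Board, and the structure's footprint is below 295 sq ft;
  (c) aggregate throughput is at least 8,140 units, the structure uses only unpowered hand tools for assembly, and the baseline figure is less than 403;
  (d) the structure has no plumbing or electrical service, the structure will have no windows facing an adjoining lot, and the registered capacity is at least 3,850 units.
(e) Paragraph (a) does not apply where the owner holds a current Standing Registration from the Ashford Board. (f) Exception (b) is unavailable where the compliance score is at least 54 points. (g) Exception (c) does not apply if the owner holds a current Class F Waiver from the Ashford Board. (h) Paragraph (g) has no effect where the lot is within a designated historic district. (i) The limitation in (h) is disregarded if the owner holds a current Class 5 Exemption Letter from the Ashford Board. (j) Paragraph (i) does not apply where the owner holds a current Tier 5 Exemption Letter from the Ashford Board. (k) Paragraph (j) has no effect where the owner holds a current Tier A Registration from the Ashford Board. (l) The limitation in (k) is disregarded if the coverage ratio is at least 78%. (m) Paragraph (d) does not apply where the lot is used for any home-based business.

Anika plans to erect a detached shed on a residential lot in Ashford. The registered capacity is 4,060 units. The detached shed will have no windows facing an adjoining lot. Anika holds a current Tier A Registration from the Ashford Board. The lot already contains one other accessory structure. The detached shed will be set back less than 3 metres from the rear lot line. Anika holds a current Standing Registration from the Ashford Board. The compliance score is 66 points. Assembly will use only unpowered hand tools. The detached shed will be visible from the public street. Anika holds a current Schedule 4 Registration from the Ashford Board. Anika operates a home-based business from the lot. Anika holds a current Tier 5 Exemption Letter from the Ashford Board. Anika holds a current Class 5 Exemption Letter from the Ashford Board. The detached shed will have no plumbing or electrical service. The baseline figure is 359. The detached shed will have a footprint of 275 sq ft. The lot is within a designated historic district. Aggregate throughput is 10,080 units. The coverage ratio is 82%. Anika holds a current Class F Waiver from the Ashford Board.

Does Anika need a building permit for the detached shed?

No — exception (c) applies; Anika does not need a building permit.

Exception (a) requires that the structure is set back at least 3 metres from every lot line; but the rear setback is under 3 m, so (a) is unavailable.
Exception (b) requires that the structure will not be visible from the public street; but the structure will be visible from the street, so (b) is unavailable.
Exception (c): aggregate throughput is 10,080 units, meeting the 8,140 units threshold; assembly uses only hand tools; the baseline figure is 359, less than the 403 limit — every condition holds. Applying paragraphs (g)–(l): (g) operates (a current Class F Waiver is held), but is displaced by (h): (h) applies — the lot is in a historic district. (i) would limit (h) — a current Class 5 Exemption Letter is held — but (j) sets (i) aside: (j) operates — a current Tier 5 Exemption Letter is held. (k) would limit (j) — a current Tier A Registration is held — but (l) sets (k) aside: (l) operates against (k): the coverage ratio is 82%, meeting the 78% threshold. (c) remains available.
Exception (d) is satisfied on its face — there is no plumbing or electrical service; no windows face an adjoining lot; the registered capacity is 4,060 units, meeting the 3,850 units threshold. But applying paragraph (m): (m) operates against (d): a home-based business operates on the lot. (d) is therefore removed.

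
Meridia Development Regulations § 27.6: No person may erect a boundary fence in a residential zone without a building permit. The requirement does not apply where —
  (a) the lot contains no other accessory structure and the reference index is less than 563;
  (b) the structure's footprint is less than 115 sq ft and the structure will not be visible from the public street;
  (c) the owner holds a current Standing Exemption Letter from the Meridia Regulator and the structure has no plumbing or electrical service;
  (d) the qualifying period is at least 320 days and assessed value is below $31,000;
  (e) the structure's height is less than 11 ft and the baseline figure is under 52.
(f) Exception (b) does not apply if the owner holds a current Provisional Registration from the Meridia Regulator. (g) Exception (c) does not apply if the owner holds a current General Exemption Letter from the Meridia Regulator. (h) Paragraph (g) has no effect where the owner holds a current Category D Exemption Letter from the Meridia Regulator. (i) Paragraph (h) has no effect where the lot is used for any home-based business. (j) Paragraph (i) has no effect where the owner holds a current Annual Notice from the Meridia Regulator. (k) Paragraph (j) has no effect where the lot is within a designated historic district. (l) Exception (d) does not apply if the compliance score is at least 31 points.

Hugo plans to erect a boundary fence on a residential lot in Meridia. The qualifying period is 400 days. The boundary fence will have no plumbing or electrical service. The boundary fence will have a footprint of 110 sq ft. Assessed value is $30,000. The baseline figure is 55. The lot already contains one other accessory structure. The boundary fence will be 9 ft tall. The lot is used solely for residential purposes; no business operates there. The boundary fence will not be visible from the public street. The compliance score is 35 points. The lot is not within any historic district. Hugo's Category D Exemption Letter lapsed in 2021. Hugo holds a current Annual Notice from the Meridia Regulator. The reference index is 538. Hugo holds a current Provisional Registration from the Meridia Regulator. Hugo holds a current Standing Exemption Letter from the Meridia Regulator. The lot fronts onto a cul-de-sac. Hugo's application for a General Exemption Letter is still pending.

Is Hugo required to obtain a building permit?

Exception (a) fails — the lot already has another accessory structure.
Exception (b)'s conditions are all satisfied: the structure's footprint is 110 sq ft, less than the 115 sq ft limit; the structure will not be visible from the street. Turning to paragraph (f): (f) is engaged — a current Provisional Registration is held. (b) is therefore removed.
Exception (c) is satisfied on its face — a current Standing Exemption Letter is held; there is no plumbing or electrical service. As to paragraphs (g)–(k): (g), which would limit (c), is not triggered: there is no General Exemption Letter in force. (c) remains available.
All of (d)'s requirements are met (the qualifying period is 400 days, meeting the 320 days threshold; assessed value is $30,000, below the $31,000 limit). Turning to paragraph (l): (l) is triggered — the compliance score is 35 points, meeting the 31 points threshold. So (d) is unavailable.
Exception (e) does not apply: the baseline figure is 55, not under 52.

No — exception (c) applies; Hugo does not need a building permit.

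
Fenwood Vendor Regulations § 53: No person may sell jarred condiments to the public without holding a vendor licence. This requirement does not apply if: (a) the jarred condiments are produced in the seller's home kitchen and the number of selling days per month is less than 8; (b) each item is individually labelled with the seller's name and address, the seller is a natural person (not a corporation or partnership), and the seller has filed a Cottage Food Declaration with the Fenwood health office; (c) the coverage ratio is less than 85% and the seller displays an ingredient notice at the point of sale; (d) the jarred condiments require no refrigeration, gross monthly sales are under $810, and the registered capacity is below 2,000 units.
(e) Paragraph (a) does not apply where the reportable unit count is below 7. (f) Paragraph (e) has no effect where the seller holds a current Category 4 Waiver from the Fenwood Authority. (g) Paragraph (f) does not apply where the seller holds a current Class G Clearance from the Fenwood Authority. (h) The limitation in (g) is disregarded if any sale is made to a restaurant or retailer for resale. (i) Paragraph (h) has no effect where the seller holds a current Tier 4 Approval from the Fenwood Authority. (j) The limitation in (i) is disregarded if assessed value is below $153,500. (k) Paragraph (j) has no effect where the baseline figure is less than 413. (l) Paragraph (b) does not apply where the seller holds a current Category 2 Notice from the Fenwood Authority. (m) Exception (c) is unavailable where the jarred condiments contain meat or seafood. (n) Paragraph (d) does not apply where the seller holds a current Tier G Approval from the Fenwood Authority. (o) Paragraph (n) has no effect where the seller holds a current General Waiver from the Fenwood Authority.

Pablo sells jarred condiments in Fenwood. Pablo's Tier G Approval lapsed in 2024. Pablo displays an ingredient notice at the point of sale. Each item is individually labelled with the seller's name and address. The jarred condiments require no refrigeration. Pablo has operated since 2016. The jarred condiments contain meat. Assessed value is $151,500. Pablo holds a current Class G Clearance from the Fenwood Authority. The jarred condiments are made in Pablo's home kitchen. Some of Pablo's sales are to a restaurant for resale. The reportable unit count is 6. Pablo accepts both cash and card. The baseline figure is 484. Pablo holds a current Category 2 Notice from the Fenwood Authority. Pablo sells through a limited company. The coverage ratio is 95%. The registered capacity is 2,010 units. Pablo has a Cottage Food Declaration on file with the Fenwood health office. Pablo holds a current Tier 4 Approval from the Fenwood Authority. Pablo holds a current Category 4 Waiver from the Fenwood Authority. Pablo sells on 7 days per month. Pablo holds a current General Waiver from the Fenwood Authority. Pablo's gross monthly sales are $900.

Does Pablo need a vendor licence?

Exception (a): the jarred condiments are home-kitchen produced; the number of selling days per month is 7, less than the 8 limit — every condition holds. Considering the limiting provisions: (e) would limit (a) — the reportable unit count is 6, below the 7 limit — but (f) sets (e) aside: (f) operates against (e): a current Category 4 Waiver is held. (g) is engaged (a current Class G Clearance is held), but is set aside by (h): (h) applies — some sales are to a restaurant for resale. (i) would limit (h) — a current Tier 4 Approval is held — but (j) sets (i) aside: (j) operates — assessed value is $151,500, below the $153,500 limit. (k) is not triggered (the baseline figure is 484, not less than 413), so (j) stands. Exception (a) stands.
Exception (b) does not apply: the seller operates through a limited company.
Exception (c) requires that the coverage ratio is less than 85%; but the coverage ratio is 95%, not less than 85%, so (c) is unavailable.
Exception (d) does not apply: gross monthly sales are $900, not under $810.

No — exception (a) applies; Pablo is not required to hold a vendor licence.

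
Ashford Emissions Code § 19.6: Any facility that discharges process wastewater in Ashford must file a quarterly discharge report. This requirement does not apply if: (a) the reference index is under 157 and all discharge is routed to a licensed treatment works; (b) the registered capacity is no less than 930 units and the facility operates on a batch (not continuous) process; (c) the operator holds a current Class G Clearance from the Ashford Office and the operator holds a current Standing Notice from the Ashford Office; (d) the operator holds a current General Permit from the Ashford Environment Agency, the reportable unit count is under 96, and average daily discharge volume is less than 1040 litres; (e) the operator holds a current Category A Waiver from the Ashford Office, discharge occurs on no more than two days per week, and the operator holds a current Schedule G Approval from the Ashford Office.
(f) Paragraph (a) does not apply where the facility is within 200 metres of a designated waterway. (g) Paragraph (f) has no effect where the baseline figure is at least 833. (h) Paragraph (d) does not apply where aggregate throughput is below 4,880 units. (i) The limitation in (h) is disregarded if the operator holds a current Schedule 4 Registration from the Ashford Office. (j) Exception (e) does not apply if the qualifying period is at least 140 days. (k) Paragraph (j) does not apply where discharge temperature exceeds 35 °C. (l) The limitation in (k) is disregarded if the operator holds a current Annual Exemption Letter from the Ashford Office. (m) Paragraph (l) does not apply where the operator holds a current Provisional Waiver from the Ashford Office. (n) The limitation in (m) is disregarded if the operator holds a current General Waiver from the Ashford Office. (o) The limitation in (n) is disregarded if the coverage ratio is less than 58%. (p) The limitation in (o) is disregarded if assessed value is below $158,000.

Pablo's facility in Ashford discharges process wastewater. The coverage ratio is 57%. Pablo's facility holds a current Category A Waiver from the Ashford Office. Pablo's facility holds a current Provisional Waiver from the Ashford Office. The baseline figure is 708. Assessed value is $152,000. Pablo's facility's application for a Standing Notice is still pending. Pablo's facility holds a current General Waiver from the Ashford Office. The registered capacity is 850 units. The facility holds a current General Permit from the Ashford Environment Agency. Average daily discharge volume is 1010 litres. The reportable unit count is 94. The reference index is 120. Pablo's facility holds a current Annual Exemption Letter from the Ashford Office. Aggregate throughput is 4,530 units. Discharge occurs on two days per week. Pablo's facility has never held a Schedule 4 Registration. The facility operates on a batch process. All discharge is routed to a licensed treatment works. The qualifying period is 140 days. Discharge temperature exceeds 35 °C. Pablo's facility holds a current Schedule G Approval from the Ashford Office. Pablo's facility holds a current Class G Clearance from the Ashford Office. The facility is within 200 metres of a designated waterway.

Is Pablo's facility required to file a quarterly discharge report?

All of (a)'s requirements are met (the reference index is 120, under the 157 limit; discharge is routed to a licensed treatment works). However, paragraphs (f)–(g) must be considered: (f) is engaged — the facility is within 200 m of a designated waterway. (g), which would lift (f), does not operate here — the baseline figure is 708, short of 833. Exception (a) does not apply.
Exception (b) does not apply: the registered capacity is 850 units, short of 930 units.
Exception (c) fails — there is no Standing Notice in force.
Exception (d): a current General Permit is held; the reportable unit count is 94, under the 96 limit; average daily discharge volume is 1010 litres, less than the 1040 litres limit — every condition holds. But applying paragraphs (h)–(i): (h) applies — aggregate throughput is 4,530 units, below the 4,880 units limit. (i), which would lift (h), is not triggered — no current Schedule 4 Registration is held. Exception (d) does not apply.
Exception (e): a current Category A Waiver is held; discharge occurs on no more than two days per week; a current Schedule G Approval is held — every condition holds. However, paragraphs (j)–(p) must be considered: (j) is triggered — the qualifying period is 140 days, meeting the 140 days threshold. (k) is triggered (discharge temperature exceeds 35 °C), but is set aside by (l): (l) operates against (k): a current Annual Exemption Letter is held. (m) would limit (l) — a current Provisional Waiver is held — but (n) sets (m) aside: (n) is triggered — a current General Waiver is held. (o) operates (the coverage ratio is 57%, less than the 58% limit), but is overridden by (p): (p) is engaged — assessed value is $152,000, below the $158,000 limit. (e) is therefore removed.
Every exception is unavailable, so the rule governs.

Yes — Pablo's facility must file a quarterly discharge report.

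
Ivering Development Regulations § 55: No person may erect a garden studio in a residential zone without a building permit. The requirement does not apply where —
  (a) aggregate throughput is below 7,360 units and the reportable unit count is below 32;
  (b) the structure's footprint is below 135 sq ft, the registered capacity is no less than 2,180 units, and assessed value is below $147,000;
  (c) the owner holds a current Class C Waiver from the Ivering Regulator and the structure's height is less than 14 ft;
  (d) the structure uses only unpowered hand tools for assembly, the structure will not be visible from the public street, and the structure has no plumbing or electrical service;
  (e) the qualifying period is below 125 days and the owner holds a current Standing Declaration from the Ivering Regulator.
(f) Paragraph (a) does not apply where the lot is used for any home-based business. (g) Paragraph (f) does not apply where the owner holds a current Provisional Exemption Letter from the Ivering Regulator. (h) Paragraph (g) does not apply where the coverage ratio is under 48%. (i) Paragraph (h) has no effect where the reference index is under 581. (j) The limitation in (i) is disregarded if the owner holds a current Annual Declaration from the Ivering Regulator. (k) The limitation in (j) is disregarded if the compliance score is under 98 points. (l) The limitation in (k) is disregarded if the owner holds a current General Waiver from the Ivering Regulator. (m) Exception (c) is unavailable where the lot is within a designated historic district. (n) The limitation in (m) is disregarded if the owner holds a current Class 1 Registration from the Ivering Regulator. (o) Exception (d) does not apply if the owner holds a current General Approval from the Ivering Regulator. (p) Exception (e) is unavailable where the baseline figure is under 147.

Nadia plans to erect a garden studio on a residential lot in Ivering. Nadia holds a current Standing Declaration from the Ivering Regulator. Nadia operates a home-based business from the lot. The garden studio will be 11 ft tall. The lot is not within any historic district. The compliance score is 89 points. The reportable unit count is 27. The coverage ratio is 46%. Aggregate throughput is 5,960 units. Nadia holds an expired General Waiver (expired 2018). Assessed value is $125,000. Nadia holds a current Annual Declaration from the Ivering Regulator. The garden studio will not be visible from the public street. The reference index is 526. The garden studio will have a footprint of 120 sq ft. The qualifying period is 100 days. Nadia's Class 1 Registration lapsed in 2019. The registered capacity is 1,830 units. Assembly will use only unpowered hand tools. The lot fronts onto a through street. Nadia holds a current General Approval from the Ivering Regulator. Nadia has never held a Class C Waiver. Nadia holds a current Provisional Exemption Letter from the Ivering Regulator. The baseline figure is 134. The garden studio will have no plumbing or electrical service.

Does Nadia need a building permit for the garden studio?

No — exception (a) applies; Nadia does not need a building permit.

All of (a)'s requirements are met (aggregate throughput is 5,960 units, below the 7,360 units limit; the reportable unit count is 27, below the 32 limit). Considering the limiting provisions: (f) would limit (a) — a home-based business operates on the lot — but (g) sets (f) aside: (g) operates against (f): a current Provisional Exemption Letter is held. (h) is engaged (the coverage ratio is 46%, under the 48% limit), but is set aside by (i): (i) operates — the reference index is 526, under the 581 limit. (j) would limit (i) — a current Annual Declaration is held — but (k) sets (j) aside: (k) operates against (j): the compliance score is 89 points, under the 98 points limit. (l) is not engaged (there is no General Waiver in force), so (k) stands. (a) remains available.
Exception (b) does not apply: the registered capacity is 1,830 units, short of 2,180 units.
Exception (c) fails — no current Class C Waiver is held.
Exception (d)'s conditions are all satisfied: assembly uses only hand tools; the structure will not be visible from the street; there is no plumbing or electrical service. But: (o) operates against (d): a current General Approval is held. So (d) is unavailable.
Exception (e): the qualifying period is 100 days, below the 125 days limit; a current Standing Declaration is held — every condition holds. But: (p) is triggered — the baseline figure is 134, under the 147 limit. (e) is therefore removed.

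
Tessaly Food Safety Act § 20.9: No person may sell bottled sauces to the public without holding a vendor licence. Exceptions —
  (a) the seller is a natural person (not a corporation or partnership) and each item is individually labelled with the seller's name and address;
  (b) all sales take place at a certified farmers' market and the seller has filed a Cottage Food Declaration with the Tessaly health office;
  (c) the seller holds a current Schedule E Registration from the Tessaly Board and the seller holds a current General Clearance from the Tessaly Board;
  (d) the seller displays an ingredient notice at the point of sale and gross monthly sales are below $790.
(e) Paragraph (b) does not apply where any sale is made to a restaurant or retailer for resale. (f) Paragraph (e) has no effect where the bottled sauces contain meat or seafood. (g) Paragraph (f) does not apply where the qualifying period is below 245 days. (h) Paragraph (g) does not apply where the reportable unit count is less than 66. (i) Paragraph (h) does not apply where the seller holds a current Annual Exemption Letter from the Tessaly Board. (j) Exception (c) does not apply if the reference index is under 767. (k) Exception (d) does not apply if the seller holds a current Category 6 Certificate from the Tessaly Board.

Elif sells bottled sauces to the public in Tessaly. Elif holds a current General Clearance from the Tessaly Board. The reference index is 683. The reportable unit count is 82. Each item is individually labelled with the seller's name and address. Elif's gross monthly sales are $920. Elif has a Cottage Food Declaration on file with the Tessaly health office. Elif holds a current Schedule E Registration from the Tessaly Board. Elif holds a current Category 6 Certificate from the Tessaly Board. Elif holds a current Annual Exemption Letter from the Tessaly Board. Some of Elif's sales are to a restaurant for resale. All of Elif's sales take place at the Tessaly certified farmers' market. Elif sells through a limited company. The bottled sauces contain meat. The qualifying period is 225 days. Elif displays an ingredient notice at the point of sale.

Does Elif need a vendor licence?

Yes — Elif must hold a vendor licence.

Exception (a) fails — the seller operates through a limited company.
Exception (b): all sales are at a certified farmers' market; a Cottage Food Declaration is on file — every condition holds. However, paragraphs (e)–(i) must be considered: (e) operates against (b): some sales are to a restaurant for resale. (f) would limit (e) — the bottled sauces contain meat — but (g) sets (f) aside: (g) operates against (f): the qualifying period is 225 days, below the 245 days limit. (h) is not triggered (the reportable unit count is 82, not less than 66), so (g) stands. So (b) is unavailable.
All of (c)'s requirements are met (a current Schedule E Registration is held; a current General Clearance is held). Turning to paragraph (j): (j) operates — the reference index is 683, under the 767 limit. So (c) is unavailable.
Exception (d) requires that gross monthly sales are below $790; but gross monthly sales are $920, not below $790, so (d) is unavailable.
Every exception is unavailable, so the rule governs.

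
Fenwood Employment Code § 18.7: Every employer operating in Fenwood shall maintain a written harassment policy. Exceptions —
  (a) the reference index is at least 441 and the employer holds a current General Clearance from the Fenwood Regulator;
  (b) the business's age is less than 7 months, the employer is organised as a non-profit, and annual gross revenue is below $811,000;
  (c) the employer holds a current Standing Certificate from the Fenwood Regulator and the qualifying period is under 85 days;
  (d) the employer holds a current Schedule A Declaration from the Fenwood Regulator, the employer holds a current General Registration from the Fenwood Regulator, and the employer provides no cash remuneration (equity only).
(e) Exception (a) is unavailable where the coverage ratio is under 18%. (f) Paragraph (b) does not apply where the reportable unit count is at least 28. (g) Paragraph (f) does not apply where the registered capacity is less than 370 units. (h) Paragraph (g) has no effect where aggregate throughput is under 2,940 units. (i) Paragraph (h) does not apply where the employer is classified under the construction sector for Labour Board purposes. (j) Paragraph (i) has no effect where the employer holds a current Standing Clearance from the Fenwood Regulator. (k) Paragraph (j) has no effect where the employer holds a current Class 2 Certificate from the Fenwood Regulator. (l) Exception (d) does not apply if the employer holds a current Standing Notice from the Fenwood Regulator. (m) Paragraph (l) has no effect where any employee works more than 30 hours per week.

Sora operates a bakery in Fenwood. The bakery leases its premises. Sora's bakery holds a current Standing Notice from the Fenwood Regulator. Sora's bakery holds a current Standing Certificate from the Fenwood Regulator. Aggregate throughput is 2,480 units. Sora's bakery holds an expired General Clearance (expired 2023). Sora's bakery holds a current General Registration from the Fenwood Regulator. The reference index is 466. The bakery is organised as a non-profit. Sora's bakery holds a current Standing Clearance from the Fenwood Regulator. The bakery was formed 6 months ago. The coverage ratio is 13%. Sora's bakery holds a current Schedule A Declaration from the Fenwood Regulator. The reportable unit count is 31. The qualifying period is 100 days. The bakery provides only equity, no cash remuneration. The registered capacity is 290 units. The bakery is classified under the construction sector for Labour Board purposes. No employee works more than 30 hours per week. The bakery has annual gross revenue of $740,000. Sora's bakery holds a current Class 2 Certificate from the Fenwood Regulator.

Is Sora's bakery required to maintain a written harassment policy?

Exception (a) requires that the employer holds a current General Clearance from the Fenwood Regulator; but there is no General Clearance in force, so (a) is unavailable.
Exception (b): the business's age is 6 months, less than the 7 months limit; the employer is a non-profit; annual gross revenue is $740,000, below the $811,000 limit — every condition holds. Under paragraphs (f)–(k): (f) would limit (b) — the reportable unit count is 31, meeting the 28 threshold — but (g) sets (f) aside: (g) is engaged — the registered capacity is 290 units, less than the 370 units limit. (h) is triggered (aggregate throughput is 2,480 units, under the 2,940 units limit), but yields to (i): (i) operates against (h): the bakery is classified under the construction sector. (j) operates (a current Standing Clearance is held), but yields to (k): (k) applies — a current Class 2 Certificate is held. So (b) applies.
Exception (c) does not apply: the qualifying period is 100 days, not under 85 days.
All of (d)'s requirements are met (a current Schedule A Declaration is held; a current General Registration is held; remuneration is equity-only). Turning to paragraphs (l)–(m): (l) is triggered — a current Standing Notice is held. (m), which would lift (l), is inapplicable — no employee exceeds 30 hours/week. (d) is therefore removed.

No — exception (b) applies; Sora's bakery is not required to maintain a written harassment policy.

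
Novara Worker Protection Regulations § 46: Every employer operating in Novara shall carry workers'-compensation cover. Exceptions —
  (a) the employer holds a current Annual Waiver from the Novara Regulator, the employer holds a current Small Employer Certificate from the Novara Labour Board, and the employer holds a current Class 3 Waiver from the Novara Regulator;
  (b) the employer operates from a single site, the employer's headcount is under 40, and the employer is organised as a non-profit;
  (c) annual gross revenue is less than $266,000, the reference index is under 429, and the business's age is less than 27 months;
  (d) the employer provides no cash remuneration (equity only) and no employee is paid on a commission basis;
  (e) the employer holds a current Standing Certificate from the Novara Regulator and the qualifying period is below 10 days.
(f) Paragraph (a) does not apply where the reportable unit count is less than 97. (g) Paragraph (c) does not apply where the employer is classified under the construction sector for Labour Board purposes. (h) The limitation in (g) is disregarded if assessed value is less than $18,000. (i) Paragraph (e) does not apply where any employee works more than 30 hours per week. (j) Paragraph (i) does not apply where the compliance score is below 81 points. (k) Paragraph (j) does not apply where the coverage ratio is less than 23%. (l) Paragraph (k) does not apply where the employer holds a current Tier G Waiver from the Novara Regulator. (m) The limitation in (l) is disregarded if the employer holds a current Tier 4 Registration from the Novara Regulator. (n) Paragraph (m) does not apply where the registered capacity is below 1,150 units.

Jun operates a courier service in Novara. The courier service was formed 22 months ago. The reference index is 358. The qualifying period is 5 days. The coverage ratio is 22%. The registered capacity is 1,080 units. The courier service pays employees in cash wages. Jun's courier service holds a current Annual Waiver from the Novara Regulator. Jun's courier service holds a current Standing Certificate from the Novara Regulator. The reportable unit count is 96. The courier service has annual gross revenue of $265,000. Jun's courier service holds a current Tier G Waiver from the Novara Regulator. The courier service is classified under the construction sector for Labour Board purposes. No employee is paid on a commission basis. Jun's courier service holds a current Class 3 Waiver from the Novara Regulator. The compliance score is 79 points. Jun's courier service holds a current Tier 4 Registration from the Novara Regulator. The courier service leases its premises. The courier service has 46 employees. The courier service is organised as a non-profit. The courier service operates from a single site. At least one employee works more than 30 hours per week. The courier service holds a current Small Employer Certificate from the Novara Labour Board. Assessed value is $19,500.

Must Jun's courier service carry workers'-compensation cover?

No — exception (e) applies; Jun's courier service is not required to carry workers'-compensation cover.

All of (a)'s requirements are met (a current Annual Waiver is held; a current Small Employer Certificate is held; a current Class 3 Waiver is held). But applying paragraph (f): (f) operates — the reportable unit count is 96, less than the 97 limit. So (a) is unavailable.
Exception (b) fails — the employer's headcount is 46, not under 40.
Exception (c)'s conditions are all satisfied: annual gross revenue is $265,000, less than the $266,000 limit; the reference index is 358, under the 429 limit; the business's age is 22 months, less than the 27 months limit. But applying paragraphs (g)–(h): (g) operates against (c): the courier service is classified under the construction sector. (h) is inapplicable (assessed value is $19,500, not less than $18,000), so (g) stands. Exception (c) does not apply.
Exception (d) fails — employees are paid cash wages.
Exception (e) is satisfied on its face — a current Standing Certificate is held; the qualifying period is 5 days, below the 10 days limit. Applying paragraphs (i)–(n): (i) is engaged (at least one employee exceeds 30 hours/week), but is displaced by (j): (j) operates — the compliance score is 79 points, below the 81 points limit. (k) applies (the coverage ratio is 22%, less than the 23% limit), but is displaced by (l): (l) operates against (k): a current Tier G Waiver is held. (m) would limit (l) — a current Tier 4 Registration is held — but (n) sets (m) aside: (n) is triggered — the registered capacity is 1,080 units, below the 1,150 units limit. Exception (e) stands.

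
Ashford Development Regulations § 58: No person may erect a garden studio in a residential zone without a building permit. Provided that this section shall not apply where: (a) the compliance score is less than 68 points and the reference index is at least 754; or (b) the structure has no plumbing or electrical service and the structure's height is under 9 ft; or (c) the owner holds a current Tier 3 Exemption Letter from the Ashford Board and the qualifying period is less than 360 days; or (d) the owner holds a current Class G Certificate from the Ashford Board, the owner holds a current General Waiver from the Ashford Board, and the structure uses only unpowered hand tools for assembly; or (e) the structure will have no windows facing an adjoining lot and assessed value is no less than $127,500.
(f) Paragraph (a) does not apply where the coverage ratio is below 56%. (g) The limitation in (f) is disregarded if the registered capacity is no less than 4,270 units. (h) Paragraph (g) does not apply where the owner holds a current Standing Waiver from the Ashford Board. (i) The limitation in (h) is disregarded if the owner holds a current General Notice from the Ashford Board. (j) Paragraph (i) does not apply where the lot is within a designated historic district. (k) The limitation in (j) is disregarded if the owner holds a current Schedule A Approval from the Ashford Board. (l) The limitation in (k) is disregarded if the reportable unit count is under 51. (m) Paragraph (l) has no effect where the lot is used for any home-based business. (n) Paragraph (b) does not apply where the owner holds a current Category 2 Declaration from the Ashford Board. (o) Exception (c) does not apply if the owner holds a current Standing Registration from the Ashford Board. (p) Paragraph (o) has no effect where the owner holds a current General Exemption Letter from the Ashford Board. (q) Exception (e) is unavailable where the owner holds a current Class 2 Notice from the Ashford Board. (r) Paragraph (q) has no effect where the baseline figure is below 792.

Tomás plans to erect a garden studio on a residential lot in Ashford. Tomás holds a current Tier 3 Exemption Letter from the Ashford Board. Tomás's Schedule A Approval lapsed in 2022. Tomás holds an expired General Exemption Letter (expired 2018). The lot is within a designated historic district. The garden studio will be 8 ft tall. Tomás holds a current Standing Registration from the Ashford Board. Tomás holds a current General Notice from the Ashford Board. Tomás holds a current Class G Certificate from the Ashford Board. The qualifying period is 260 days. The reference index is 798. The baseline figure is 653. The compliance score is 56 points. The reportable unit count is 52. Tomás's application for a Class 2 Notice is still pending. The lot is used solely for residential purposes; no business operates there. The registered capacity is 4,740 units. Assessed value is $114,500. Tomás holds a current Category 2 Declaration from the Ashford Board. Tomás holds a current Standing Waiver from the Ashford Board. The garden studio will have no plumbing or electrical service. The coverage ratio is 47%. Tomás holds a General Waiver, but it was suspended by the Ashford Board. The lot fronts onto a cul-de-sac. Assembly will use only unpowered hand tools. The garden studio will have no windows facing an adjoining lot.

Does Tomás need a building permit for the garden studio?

Exception (a): the compliance score is 56 points, less than the 68 points limit; the reference index is 798, meeting the 754 threshold — every condition holds. But: (f) operates against (a): the coverage ratio is 47%, below the 56% limit. (g) would limit (f) — the registered capacity is 4,740 units, meeting the 4,270 units threshold — but (h) sets (g) aside: (h) is triggered — a current Standing Waiver is held. (i) applies (a current General Notice is held), but is overridden by (j): (j) operates — the lot is in a historic district. (k), which would lift (j), is not triggered — the Schedule A Approval is not current. So (a) is unavailable.
Exception (b)'s conditions are all satisfied: there is no plumbing or electrical service; the structure's height is 8 ft, under the 9 ft limit. But applying paragraph (n): (n) is triggered — a current Category 2 Declaration is held. So (b) is unavailable.
Exception (c) is satisfied on its face — a current Tier 3 Exemption Letter is held; the qualifying period is 260 days, less than the 360 days limit. But applying paragraphs (o)–(p): (o) operates against (c): a current Standing Registration is held. (p) is not triggered (the General Exemption Letter is not current), so (o) stands. (c) is therefore removed.
Exception (d) requires that the owner holds a current General Waiver from the Ashford Board; but the General Waiver is not current, so (d) is unavailable.
Exception (e) does not apply: assessed value is $114,500, short of $127,500.
No exception displaces § 58.

Yes — Tomás must obtain a building permit.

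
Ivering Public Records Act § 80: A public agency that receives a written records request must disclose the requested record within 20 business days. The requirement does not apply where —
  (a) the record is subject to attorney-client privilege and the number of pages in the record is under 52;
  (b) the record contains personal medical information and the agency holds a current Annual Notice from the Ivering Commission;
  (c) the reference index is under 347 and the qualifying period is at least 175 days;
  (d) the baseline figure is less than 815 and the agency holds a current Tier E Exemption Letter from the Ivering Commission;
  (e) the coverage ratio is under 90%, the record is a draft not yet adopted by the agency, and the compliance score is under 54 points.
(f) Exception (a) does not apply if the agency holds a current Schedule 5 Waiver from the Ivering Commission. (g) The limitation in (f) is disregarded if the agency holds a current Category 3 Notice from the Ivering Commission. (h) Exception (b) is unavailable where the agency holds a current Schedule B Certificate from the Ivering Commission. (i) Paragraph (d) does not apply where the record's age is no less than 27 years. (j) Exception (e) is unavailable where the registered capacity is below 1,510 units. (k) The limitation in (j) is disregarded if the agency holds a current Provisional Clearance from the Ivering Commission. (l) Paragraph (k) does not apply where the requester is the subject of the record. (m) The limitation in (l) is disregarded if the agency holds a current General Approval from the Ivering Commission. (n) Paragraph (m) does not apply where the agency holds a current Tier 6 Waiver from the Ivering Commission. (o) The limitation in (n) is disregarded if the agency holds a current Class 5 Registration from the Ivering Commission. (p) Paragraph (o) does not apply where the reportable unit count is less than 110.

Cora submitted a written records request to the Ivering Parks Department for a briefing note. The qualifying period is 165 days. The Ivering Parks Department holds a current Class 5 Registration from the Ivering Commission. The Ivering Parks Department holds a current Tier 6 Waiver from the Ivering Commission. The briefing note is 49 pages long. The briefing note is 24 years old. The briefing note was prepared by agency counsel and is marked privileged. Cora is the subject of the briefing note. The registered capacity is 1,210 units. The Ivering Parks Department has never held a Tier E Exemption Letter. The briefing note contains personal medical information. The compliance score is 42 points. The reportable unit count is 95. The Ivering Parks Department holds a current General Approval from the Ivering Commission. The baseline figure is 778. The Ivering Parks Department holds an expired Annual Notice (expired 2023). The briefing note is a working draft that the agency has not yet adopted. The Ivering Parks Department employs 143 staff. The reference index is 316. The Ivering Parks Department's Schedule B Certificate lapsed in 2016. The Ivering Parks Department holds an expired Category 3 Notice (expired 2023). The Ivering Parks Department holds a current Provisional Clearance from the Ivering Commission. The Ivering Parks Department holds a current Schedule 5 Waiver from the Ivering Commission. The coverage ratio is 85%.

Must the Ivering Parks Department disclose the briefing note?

All of (a)'s requirements are met (the briefing note is privileged; the number of pages in the record is 49, under the 52 limit). But applying paragraphs (f)–(g): (f) applies — a current Schedule 5 Waiver is held. (g), which would lift (f), is not triggered — no current Category 3 Notice is held. (a) is therefore removed.
Exception (b) does not apply: there is no Annual Notice in force.
Exception (c) fails — the qualifying period is 165 days, short of 175 days.
Exception (d) fails — no current Tier E Exemption Letter is held.
Exception (e): the coverage ratio is 85%, under the 90% limit; the briefing note is an unadopted draft; the compliance score is 42 points, under the 54 points limit — every condition holds. But: (j) is engaged — the registered capacity is 1,210 units, below the 1,510 units limit. (k) would limit (j) — a current Provisional Clearance is held — but (l) sets (k) aside: (l) applies — Cora is the subject of the briefing note. (m) would limit (l) — a current General Approval is held — but (n) sets (m) aside: (n) operates against (m): a current Tier 6 Waiver is held. (o) would limit (n) — a current Class 5 Registration is held — but (p) sets (o) aside: (p) applies — the reportable unit count is 95, less than the 110 limit. So (e) is unavailable.
No exception applies. The general rule governs.

Yes — the Ivering Parks Department must disclose the briefing note.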